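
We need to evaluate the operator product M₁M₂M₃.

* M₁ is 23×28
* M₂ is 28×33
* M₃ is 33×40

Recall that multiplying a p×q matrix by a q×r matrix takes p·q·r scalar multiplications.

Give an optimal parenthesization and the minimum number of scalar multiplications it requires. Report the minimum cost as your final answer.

(M₁(M₂M₃)): cost 62720.
((M₁M₂)M₃): cost 51612.
Optimal: ((M₁M₂)M₃) with cost 51612.

51612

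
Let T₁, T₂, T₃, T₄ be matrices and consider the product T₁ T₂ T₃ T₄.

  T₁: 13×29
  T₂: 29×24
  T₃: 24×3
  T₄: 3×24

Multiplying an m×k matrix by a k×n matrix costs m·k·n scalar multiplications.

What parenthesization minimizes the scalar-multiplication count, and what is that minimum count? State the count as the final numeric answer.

Adjacent pairs: T₁T₂ = 13·29·24 = 9048; T₂T₃ = 29·24·3 = 2088; T₃T₄ = 24·3·24 = 1728.
Length 3: T₁..T₃: k=1: 0+2088+13·29·3=3219; k=2: 9048+0+13·24·3=9984 → min 3219 | T₂..T₄: k=2: 0+1728+29·24·24=18432; k=3: 2088+0+29·3·24=4176 → min 4176.
Length 4: T₁..T₄: k=1: 0+4176+13·29·24=13224; k=2: 9048+1728+13·24·24=18264; k=3: 3219+0+13·3·24=4155 → min 4155.
Optimal parenthesization: ((T₁ (T₂ T₃)) T₄) with cost 4155.

4155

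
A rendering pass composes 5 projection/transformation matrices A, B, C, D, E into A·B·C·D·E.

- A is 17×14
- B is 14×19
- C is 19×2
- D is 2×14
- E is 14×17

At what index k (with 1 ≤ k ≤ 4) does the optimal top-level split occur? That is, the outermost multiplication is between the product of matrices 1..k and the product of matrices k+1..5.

3

Adjacent pairs: AB = 17·14·19 = 4522; BC = 14·19·2 = 532; CD = 19·2·14 = 532; DE = 2·14·17 = 476.
Length 3: A..C: k=1: 0+532+17·14·2=1008; k=2: 4522+0+17·19·2=5168 → min 1008 | B..D: k=2: 0+532+14·19·14=4256; k=3: 532+0+14·2·14=924 → min 924 | C..E: k=3: 0+476+19·2·17=1122; k=4: 532+0+19·14·17=5054 → min 1122.
Length 4: A..D: k=1: 0+924+17·14·14=4256; k=2: 4522+532+17·19·14=9576; k=3: 1008+0+17·2·14=1484 → min 1484 | B..E: k=2: 0+1122+14·19·17=5644; k=3: 532+476+14·2·17=1484; k=4: 924+0+14·14·17=4256 → min 1484.
Top-level splits: k=1: (A..A)·(B..E) → 0+1484+17·14·17 = 5530; k=2: (A..B)·(C..E) → 4522+1122+17·19·17 = 11135; k=3: (A..C)·(D..E) → 1008+476+17·2·17 = 2062; k=4: (A..D)·(E..E) → 1484+0+17·14·17 = 5530.
Best split is after C, i.e. k = 3.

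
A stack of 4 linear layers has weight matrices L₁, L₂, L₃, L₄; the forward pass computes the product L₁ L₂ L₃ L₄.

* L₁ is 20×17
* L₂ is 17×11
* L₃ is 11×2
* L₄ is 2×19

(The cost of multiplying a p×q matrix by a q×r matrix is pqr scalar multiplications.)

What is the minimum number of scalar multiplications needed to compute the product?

Adjacent pairs: L₁L₂ = 20·17·11 = 3740; L₂L₃ = 17·11·2 = 374; L₃L₄ = 11·2·19 = 418.
Length 3: L₁..L₃: k=1: 0+374+20·17·2=1054; k=2: 3740+0+20·11·2=4180 → min 1054 | L₂..L₄: k=2: 0+418+17·11·19=3971; k=3: 374+0+17·2·19=1020 → min 1020.
Length 4: L₁..L₄: k=1: 0+1020+20·17·19=7480; k=2: 3740+418+20·11·19=8338; k=3: 1054+0+20·2·19=1814 → min 1814.
Optimal order: ((L₁ (L₂ L₃)) L₄) with cost 1814.

1814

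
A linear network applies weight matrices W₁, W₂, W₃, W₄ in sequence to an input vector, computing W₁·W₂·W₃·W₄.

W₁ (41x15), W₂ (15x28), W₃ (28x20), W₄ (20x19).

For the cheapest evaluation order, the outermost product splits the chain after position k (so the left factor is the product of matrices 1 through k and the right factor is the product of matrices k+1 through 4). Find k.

1

Adjacent pairs: W₁W₂ = 41·15·28 = 17220; W₂W₃ = 15·28·20 = 8400; W₃W₄ = 28·20·19 = 10640.
Length 3: W₁..W₃: k=1: 0+8400+41·15·20=20700; k=2: 17220+0+41·28·20=40180 → min 20700 | W₂..W₄: k=2: 0+10640+15·28·19=18620; k=3: 8400+0+15·20·19=14100 → min 14100.
Top-level splits: k=1: (W₁..W₁)·(W₂..W₄) → 0+14100+41·15·19 = 25785; k=2: (W₁..W₂)·(W₃..W₄) → 17220+10640+41·28·19 = 49672; k=3: (W₁..W₃)·(W₄..W₄) → 20700+0+41·20·19 = 36280.
Best split is after W₁, i.e. k = 1.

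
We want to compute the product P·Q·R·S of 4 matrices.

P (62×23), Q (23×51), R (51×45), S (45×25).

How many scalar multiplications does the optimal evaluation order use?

114310

Adjacent pairs: PQ = 62·23·51 = 72726; QR = 23·51·45 = 52785; RS = 51·45·25 = 57375.
Length 3: P..R: k=1: 0+52785+62·23·45=116955; k=2: 72726+0+62·51·45=215016 → min 116955 | Q..S: k=2: 0+57375+23·51·25=86700; k=3: 52785+0+23·45·25=78660 → min 78660.
Length 4: P..S: k=1: 0+78660+62·23·25=114310; k=2: 72726+57375+62·51·25=209151; k=3: 116955+0+62·45·25=186705 → min 114310.
Optimal order: (P·((Q·R)·S)) with cost 114310.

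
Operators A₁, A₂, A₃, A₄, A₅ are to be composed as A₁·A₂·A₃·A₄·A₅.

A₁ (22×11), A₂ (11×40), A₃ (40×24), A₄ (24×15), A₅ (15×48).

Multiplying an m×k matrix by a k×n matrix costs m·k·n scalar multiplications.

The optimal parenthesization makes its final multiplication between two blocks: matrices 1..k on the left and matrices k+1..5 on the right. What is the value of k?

Adjacent pairs: A₁A₂ = 22·11·40 = 9680; A₂A₃ = 11·40·24 = 10560; A₃A₄ = 40·24·15 = 14400; A₄A₅ = 24·15·48 = 17280.
Length 3: A₁..A₃: k=1: 0+10560+22·11·24=16368; k=2: 9680+0+22·40·24=30800 → min 16368 | A₂..A₄: k=2: 0+14400+11·40·15=21000; k=3: 10560+0+11·24·15=14520 → min 14520 | A₃..A₅: k=3: 0+17280+40·24·48=63360; k=4: 14400+0+40·15·48=43200 → min 43200.
Length 4: A₁..A₄: k=1: 0+14520+22·11·15=18150; k=2: 9680+14400+22·40·15=37280; k=3: 16368+0+22·24·15=24288 → min 18150 | A₂..A₅: k=2: 0+43200+11·40·48=64320; k=3: 10560+17280+11·24·48=40512; k=4: 14520+0+11·15·48=22440 → min 22440.
Top-level splits: k=1: (A₁..A₁)·(A₂..A₅) → 0+22440+22·11·48 = 34056; k=2: (A₁..A₂)·(A₃..A₅) → 9680+43200+22·40·48 = 95120; k=3: (A₁..A₃)·(A₄..A₅) → 16368+17280+22·24·48 = 58992; k=4: (A₁..A₄)·(A₅..A₅) → 18150+0+22·15·48 = 33990.
Best split is after A₄, i.e. k = 4.

4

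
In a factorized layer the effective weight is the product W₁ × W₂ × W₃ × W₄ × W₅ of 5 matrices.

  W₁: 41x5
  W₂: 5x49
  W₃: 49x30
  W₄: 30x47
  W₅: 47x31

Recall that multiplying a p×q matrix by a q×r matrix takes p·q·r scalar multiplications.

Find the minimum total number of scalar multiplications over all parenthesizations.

Adjacent pairs: W₁W₂ = 41·5·49 = 10045; W₂W₃ = 5·49·30 = 7350; W₃W₄ = 49·30·47 = 69090; W₄W₅ = 30·47·31 = 43710.
Length 3: W₁..W₃: k=1: 0+7350+41·5·30=13500; k=2: 10045+0+41·49·30=70315 → min 13500 | W₂..W₄: k=2: 0+69090+5·49·47=80605; k=3: 7350+0+5·30·47=14400 → min 14400 | W₃..W₅: k=3: 0+43710+49·30·31=89280; k=4: 69090+0+49·47·31=140483 → min 89280.
Length 4: W₁..W₄: k=1: 0+14400+41·5·47=24035; k=2: 10045+69090+41·49·47=173558; k=3: 13500+0+41·30·47=71310 → min 24035 | W₂..W₅: k=2: 0+89280+5·49·31=96875; k=3: 7350+43710+5·30·31=55710; k=4: 14400+0+5·47·31=21685 → min 21685.
Length 5: W₁..W₅: k=1: 0+21685+41·5·31=28040; k=2: 10045+89280+41·49·31=161604; k=3: 13500+43710+41·30·31=95340; k=4: 24035+0+41·47·31=83772 → min 28040.
Optimal order: (W₁ × (((W₂ × W₃) × W₄) × W₅)) with cost 28040.

28040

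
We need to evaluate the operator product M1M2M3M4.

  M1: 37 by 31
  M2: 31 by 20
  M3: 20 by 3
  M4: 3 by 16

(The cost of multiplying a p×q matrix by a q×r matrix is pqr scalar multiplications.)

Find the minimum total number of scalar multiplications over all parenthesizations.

Adjacent pairs: M1M2 = 37·31·20 = 22940; M2M3 = 31·20·3 = 1860; M3M4 = 20·3·16 = 960.
Length 3: M1..M3: k=1: 0+1860+37·31·3=5301; k=2: 22940+0+37·20·3=25160 → min 5301 | M2..M4: k=2: 0+960+31·20·16=10880; k=3: 1860+0+31·3·16=3348 → min 3348.
Length 4: M1..M4: k=1: 0+3348+37·31·16=21700; k=2: 22940+960+37·20·16=35740; k=3: 5301+0+37·3·16=7077 → min 7077.
Optimal order: ((M1(M2M3))M4) with cost 7077.

7077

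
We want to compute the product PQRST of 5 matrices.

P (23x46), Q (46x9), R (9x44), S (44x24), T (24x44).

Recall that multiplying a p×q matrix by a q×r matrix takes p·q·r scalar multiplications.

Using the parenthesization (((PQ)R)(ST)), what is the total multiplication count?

109622

(PQ): 23×46 by 46×9 → 23×9, cost 23·46·9 = 9522
((PQ)R): 23×9 by 9×44 → 23×44, cost 23·9·44 = 9108; cumulative 18630
(ST): 44×24 by 24×44 → 44×44, cost 44·24·44 = 46464
(((PQ)R)(ST)): 23×44 by 44×44 → 23×44, cost 23·44·44 = 44528; cumulative 109622
Total: 109622 scalar multiplications.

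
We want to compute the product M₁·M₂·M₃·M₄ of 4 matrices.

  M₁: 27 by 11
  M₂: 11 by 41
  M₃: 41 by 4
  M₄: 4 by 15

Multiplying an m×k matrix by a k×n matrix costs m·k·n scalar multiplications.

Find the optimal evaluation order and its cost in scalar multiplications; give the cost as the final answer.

Adjacent pairs: M₁M₂ = 27·11·41 = 12177; M₂M₃ = 11·41·4 = 1804; M₃M₄ = 41·4·15 = 2460.
Length 3: M₁..M₃: k=1: 0+1804+27·11·4=2992; k=2: 12177+0+27·41·4=16605 → min 2992 | M₂..M₄: k=2: 0+2460+11·41·15=9225; k=3: 1804+0+11·4·15=2464 → min 2464.
Length 4: M₁..M₄: k=1: 0+2464+27·11·15=6919; k=2: 12177+2460+27·41·15=31242; k=3: 2992+0+27·4·15=4612 → min 4612.
Optimal parenthesization: ((M₁·(M₂·M₃))·M₄) with cost 4612.

4612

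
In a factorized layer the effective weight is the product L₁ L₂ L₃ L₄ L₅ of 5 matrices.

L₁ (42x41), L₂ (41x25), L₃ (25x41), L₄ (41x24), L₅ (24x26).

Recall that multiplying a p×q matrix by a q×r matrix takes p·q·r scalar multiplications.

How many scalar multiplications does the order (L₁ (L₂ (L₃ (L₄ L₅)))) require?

(L₄ L₅): 41×24 by 24×26 → 41×26, cost 41·24·26 = 25584
(L₃ (L₄ L₅)): 25×41 by 41×26 → 25×26, cost 25·41·26 = 26650; cumulative 52234
(L₂ (L₃ (L₄ L₅))): 41×25 by 25×26 → 41×26, cost 41·25·26 = 26650; cumulative 78884
(L₁ (L₂ (L₃ (L₄ L₅)))): 42×41 by 41×26 → 42×26, cost 42·41·26 = 44772; cumulative 123656
Total: 123656 scalar multiplications.

123656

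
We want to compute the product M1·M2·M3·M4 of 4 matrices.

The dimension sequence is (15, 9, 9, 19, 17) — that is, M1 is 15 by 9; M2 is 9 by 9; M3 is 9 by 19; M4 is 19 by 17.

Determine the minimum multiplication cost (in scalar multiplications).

Adjacent pairs: M1M2 = 15·9·9 = 1215; M2M3 = 9·9·19 = 1539; M3M4 = 9·19·17 = 2907.
Length 3: M1..M3: k=1: 0+1539+15·9·19=4104; k=2: 1215+0+15·9·19=3780 → min 3780 | M2..M4: k=2: 0+2907+9·9·17=4284; k=3: 1539+0+9·19·17=4446 → min 4284.
Length 4: M1..M4: k=1: 0+4284+15·9·17=6579; k=2: 1215+2907+15·9·17=6417; k=3: 3780+0+15·19·17=8625 → min 6417.
Optimal order: ((M1·M2)·(M3·M4)) with cost 6417.

6417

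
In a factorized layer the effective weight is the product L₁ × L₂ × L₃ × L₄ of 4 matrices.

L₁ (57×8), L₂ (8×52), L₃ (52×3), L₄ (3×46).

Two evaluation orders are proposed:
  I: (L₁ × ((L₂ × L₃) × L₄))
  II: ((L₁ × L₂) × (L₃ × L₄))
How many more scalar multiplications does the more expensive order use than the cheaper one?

Order I = (L₁ × ((L₂ × L₃) × L₄)): (L₂ × L₃): 8×52 by 52×3 → 8×3, cost 8·52·3 = 1248; ((L₂ × L₃) × L₄): 8×3 by 3×46 → 8×46, cost 8·3·46 = 1104; cumulative 2352; (L₁ × ((L₂ × L₃) × L₄)): 57×8 by 8×46 → 57×46, cost 57·8·46 = 20976; cumulative 23328. Total 23328.
Order II = ((L₁ × L₂) × (L₃ × L₄)): (L₁ × L₂): 57×8 by 8×52 → 57×52, cost 57·8·52 = 23712; (L₃ × L₄): 52×3 by 3×46 → 52×46, cost 52·3·46 = 7176; ((L₁ × L₂) × (L₃ × L₄)): 57×52 by 52×46 → 57×46, cost 57·52·46 = 136344; cumulative 167232. Total 167232.
Difference: |23328 − 167232| = 143904.

143904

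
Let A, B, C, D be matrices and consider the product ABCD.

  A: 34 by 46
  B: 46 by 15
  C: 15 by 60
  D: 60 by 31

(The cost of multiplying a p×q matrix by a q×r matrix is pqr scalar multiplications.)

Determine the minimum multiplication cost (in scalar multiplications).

67170

Adjacent pairs: AB = 34·46·15 = 23460; BC = 46·15·60 = 41400; CD = 15·60·31 = 27900.
Length 3: A..C: k=1: 0+41400+34·46·60=135240; k=2: 23460+0+34·15·60=54060 → min 54060 | B..D: k=2: 0+27900+46·15·31=49290; k=3: 41400+0+46·60·31=126960 → min 49290.
Length 4: A..D: k=1: 0+49290+34·46·31=97774; k=2: 23460+27900+34·15·31=67170; k=3: 54060+0+34·60·31=117300 → min 67170.
Optimal order: ((AB)(CD)) with cost 67170.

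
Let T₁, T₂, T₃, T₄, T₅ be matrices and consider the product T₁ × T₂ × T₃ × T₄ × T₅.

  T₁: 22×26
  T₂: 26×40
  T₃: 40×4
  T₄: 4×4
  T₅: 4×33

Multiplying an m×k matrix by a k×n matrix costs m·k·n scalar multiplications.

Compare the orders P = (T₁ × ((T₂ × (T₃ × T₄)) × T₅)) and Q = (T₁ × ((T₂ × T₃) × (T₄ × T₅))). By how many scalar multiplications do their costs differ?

112

Order P = (T₁ × ((T₂ × (T₃ × T₄)) × T₅)): (T₃ × T₄): 40×4 by 4×4 → 40×4, cost 40·4·4 = 640; (T₂ × (T₃ × T₄)): 26×40 by 40×4 → 26×4, cost 26·40·4 = 4160; cumulative 4800; ((T₂ × (T₃ × T₄)) × T₅): 26×4 by 4×33 → 26×33, cost 26·4·33 = 3432; cumulative 8232; (T₁ × ((T₂ × (T₃ × T₄)) × T₅)): 22×26 by 26×33 → 22×33, cost 22·26·33 = 18876; cumulative 27108. Total 27108.
Order Q = (T₁ × ((T₂ × T₃) × (T₄ × T₅))): (T₂ × T₃): 26×40 by 40×4 → 26×4, cost 26·40·4 = 4160; (T₄ × T₅): 4×4 by 4×33 → 4×33, cost 4·4·33 = 528; ((T₂ × T₃) × (T₄ × T₅)): 26×4 by 4×33 → 26×33, cost 26·4·33 = 3432; cumulative 8120; (T₁ × ((T₂ × T₃) × (T₄ × T₅))): 22×26 by 26×33 → 22×33, cost 22·26·33 = 18876; cumulative 26996. Total 26996.
Difference: |27108 − 26996| = 112.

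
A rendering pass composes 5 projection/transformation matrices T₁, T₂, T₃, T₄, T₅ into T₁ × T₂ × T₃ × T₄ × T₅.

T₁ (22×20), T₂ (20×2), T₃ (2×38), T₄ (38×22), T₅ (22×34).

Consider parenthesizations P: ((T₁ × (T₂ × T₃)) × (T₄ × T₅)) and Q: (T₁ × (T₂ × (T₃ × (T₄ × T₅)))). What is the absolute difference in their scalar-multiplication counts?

Order P = ((T₁ × (T₂ × T₃)) × (T₄ × T₅)): (T₂ × T₃): 20×2 by 2×38 → 20×38, cost 20·2·38 = 1520; (T₁ × (T₂ × T₃)): 22×20 by 20×38 → 22×38, cost 22·20·38 = 16720; cumulative 18240; (T₄ × T₅): 38×22 by 22×34 → 38×34, cost 38·22·34 = 28424; ((T₁ × (T₂ × T₃)) × (T₄ × T₅)): 22×38 by 38×34 → 22×34, cost 22·38·34 = 28424; cumulative 75088. Total 75088.
Order Q = (T₁ × (T₂ × (T₃ × (T₄ × T₅)))): (T₄ × T₅): 38×22 by 22×34 → 38×34, cost 38·22·34 = 28424; (T₃ × (T₄ × T₅)): 2×38 by 38×34 → 2×34, cost 2·38·34 = 2584; cumulative 31008; (T₂ × (T₃ × (T₄ × T₅))): 20×2 by 2×34 → 20×34, cost 20·2·34 = 1360; cumulative 32368; (T₁ × (T₂ × (T₃ × (T₄ × T₅)))): 22×20 by 20×34 → 22×34, cost 22·20·34 = 14960; cumulative 47328. Total 47328.
Difference: |75088 − 47328| = 27760.

27760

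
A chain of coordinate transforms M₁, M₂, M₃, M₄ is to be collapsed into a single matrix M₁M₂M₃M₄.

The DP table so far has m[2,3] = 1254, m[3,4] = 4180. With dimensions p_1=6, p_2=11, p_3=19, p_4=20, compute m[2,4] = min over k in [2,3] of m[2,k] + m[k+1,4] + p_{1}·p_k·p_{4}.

m[2,4] = min over k∈[2,3] of m[2,k]+m[k+1,4]+p_{1}·p_k·p_{4}.
k=2: 0 + 4180 + 6·11·20 = 5500; k=3: 1254 + 0 + 6·19·20 = 3534.
Minimum: 3534 at k=3.

3534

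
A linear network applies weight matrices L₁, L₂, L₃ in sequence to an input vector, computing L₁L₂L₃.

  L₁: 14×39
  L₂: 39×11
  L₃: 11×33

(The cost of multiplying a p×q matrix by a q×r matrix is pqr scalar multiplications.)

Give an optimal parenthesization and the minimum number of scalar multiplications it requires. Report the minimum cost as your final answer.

(L₁(L₂L₃)): cost 32175.
((L₁L₂)L₃): cost 11088.
Optimal: ((L₁L₂)L₃) with cost 11088.

11088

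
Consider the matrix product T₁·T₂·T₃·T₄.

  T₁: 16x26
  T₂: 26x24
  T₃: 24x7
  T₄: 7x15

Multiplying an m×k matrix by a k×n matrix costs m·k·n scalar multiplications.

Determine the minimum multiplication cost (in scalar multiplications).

8960

Adjacent pairs: T₁T₂ = 16·26·24 = 9984; T₂T₃ = 26·24·7 = 4368; T₃T₄ = 24·7·15 = 2520.
Length 3: T₁..T₃: k=1: 0+4368+16·26·7=7280; k=2: 9984+0+16·24·7=12672 → min 7280 | T₂..T₄: k=2: 0+2520+26·24·15=11880; k=3: 4368+0+26·7·15=7098 → min 7098.
Length 4: T₁..T₄: k=1: 0+7098+16·26·15=13338; k=2: 9984+2520+16·24·15=18264; k=3: 7280+0+16·7·15=8960 → min 8960.
Optimal order: ((T₁·(T₂·T₃))·T₄) with cost 8960.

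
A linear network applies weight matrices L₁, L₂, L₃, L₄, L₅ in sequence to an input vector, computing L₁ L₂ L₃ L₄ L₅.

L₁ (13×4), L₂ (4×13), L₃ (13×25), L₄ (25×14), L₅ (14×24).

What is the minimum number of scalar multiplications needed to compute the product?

5292

Adjacent pairs: L₁L₂ = 13·4·13 = 676; L₂L₃ = 4·13·25 = 1300; L₃L₄ = 13·25·14 = 4550; L₄L₅ = 25·14·24 = 8400.
Length 3: L₁..L₃: k=1: 0+1300+13·4·25=2600; k=2: 676+0+13·13·25=4901 → min 2600 | L₂..L₄: k=2: 0+4550+4·13·14=5278; k=3: 1300+0+4·25·14=2700 → min 2700 | L₃..L₅: k=3: 0+8400+13·25·24=16200; k=4: 4550+0+13·14·24=8918 → min 8918.
Length 4: L₁..L₄: k=1: 0+2700+13·4·14=3428; k=2: 676+4550+13·13·14=7592; k=3: 2600+0+13·25·14=7150 → min 3428 | L₂..L₅: k=2: 0+8918+4·13·24=10166; k=3: 1300+8400+4·25·24=12100; k=4: 2700+0+4·14·24=4044 → min 4044.
Length 5: L₁..L₅: k=1: 0+4044+13·4·24=5292; k=2: 676+8918+13·13·24=13650; k=3: 2600+8400+13·25·24=18800; k=4: 3428+0+13·14·24=7796 → min 5292.
Optimal order: (L₁ (((L₂ L₃) L₄) L₅)) with cost 5292.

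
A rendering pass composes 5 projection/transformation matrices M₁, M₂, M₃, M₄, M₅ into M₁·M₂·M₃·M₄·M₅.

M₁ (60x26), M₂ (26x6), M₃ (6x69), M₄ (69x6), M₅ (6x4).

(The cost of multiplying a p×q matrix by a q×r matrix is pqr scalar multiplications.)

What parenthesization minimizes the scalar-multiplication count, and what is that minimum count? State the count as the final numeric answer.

9492

Adjacent pairs: M₁M₂ = 60·26·6 = 9360; M₂M₃ = 26·6·69 = 10764; M₃M₄ = 6·69·6 = 2484; M₄M₅ = 69·6·4 = 1656.
Length 3: M₁..M₃: k=1: 0+10764+60·26·69=118404; k=2: 9360+0+60·6·69=34200 → min 34200 | M₂..M₄: k=2: 0+2484+26·6·6=3420; k=3: 10764+0+26·69·6=21528 → min 3420 | M₃..M₅: k=3: 0+1656+6·69·4=3312; k=4: 2484+0+6·6·4=2628 → min 2628.
Length 4: M₁..M₄: k=1: 0+3420+60·26·6=12780; k=2: 9360+2484+60·6·6=14004; k=3: 34200+0+60·69·6=59040 → min 12780 | M₂..M₅: k=2: 0+2628+26·6·4=3252; k=3: 10764+1656+26·69·4=19596; k=4: 3420+0+26·6·4=4044 → min 3252.
Length 5: M₁..M₅: k=1: 0+3252+60·26·4=9492; k=2: 9360+2628+60·6·4=13428; k=3: 34200+1656+60·69·4=52416; k=4: 12780+0+60·6·4=14220 → min 9492.
Optimal parenthesization: (M₁·(M₂·((M₃·M₄)·M₅))) with cost 9492.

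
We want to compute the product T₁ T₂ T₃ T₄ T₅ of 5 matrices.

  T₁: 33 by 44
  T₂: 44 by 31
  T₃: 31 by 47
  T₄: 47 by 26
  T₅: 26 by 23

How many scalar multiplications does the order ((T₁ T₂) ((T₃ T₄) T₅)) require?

(T₁ T₂): 33×44 by 44×31 → 33×31, cost 33·44·31 = 45012
(T₃ T₄): 31×47 by 47×26 → 31×26, cost 31·47·26 = 37882
((T₃ T₄) T₅): 31×26 by 26×23 → 31×23, cost 31·26·23 = 18538; cumulative 56420
((T₁ T₂) ((T₃ T₄) T₅)): 33×31 by 31×23 → 33×23, cost 33·31·23 = 23529; cumulative 124961
Total: 124961 scalar multiplications.

124961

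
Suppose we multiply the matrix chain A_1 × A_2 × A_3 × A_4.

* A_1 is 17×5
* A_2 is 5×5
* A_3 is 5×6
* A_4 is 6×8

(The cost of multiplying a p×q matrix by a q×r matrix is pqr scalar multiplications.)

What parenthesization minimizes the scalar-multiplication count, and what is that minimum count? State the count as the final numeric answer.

Adjacent pairs: A_1A_2 = 17·5·5 = 425; A_2A_3 = 5·5·6 = 150; A_3A_4 = 5·6·8 = 240.
Length 3: A_1..A_3: k=1: 0+150+17·5·6=660; k=2: 425+0+17·5·6=935 → min 660 | A_2..A_4: k=2: 0+240+5·5·8=440; k=3: 150+0+5·6·8=390 → min 390.
Length 4: A_1..A_4: k=1: 0+390+17·5·8=1070; k=2: 425+240+17·5·8=1345; k=3: 660+0+17·6·8=1476 → min 1070.
Optimal parenthesization: (A_1 × ((A_2 × A_3) × A_4)) with cost 1070.

1070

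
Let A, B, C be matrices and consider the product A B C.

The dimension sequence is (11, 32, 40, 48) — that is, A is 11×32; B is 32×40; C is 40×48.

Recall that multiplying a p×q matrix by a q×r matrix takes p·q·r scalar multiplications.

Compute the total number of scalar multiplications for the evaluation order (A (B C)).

(B C): 32×40 by 40×48 → 32×48, cost 32·40·48 = 61440
(A (B C)): 11×32 by 32×48 → 11×48, cost 11·32·48 = 16896; cumulative 78336
Total: 78336 scalar multiplications.

78336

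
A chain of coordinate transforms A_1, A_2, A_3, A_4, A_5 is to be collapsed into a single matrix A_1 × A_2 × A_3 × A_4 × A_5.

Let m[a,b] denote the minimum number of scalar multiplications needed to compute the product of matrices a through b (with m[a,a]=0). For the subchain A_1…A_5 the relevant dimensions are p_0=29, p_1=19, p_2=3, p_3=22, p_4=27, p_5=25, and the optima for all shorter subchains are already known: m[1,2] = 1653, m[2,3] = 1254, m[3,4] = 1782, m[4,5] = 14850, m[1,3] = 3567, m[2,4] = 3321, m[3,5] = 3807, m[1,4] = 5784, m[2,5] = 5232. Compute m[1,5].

m[1,5] = min over k∈[1,4] of m[1,k]+m[k+1,5]+p_{0}·p_k·p_{5}.
k=1: 0 + 5232 + 29·19·25 = 19007; k=2: 1653 + 3807 + 29·3·25 = 7635; k=3: 3567 + 14850 + 29·22·25 = 34367; k=4: 5784 + 0 + 29·27·25 = 25359.
Minimum: 7635 at k=2.

7635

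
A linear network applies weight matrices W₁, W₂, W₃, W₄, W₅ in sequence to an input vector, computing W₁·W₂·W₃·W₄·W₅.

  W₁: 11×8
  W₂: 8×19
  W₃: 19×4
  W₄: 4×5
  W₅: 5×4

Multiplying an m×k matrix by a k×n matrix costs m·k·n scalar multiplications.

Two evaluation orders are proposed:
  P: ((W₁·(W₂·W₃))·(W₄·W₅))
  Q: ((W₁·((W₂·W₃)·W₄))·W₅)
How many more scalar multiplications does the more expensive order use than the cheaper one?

212

Order P = ((W₁·(W₂·W₃))·(W₄·W₅)): (W₂·W₃): 8×19 by 19×4 → 8×4, cost 8·19·4 = 608; (W₁·(W₂·W₃)): 11×8 by 8×4 → 11×4, cost 11·8·4 = 352; cumulative 960; (W₄·W₅): 4×5 by 5×4 → 4×4, cost 4·5·4 = 80; ((W₁·(W₂·W₃))·(W₄·W₅)): 11×4 by 4×4 → 11×4, cost 11·4·4 = 176; cumulative 1216. Total 1216.
Order Q = ((W₁·((W₂·W₃)·W₄))·W₅): (W₂·W₃): 8×19 by 19×4 → 8×4, cost 8·19·4 = 608; ((W₂·W₃)·W₄): 8×4 by 4×5 → 8×5, cost 8·4·5 = 160; cumulative 768; (W₁·((W₂·W₃)·W₄)): 11×8 by 8×5 → 11×5, cost 11·8·5 = 440; cumulative 1208; ((W₁·((W₂·W₃)·W₄))·W₅): 11×5 by 5×4 → 11×4, cost 11·5·4 = 220; cumulative 1428. Total 1428.
Difference: |1216 − 1428| = 212.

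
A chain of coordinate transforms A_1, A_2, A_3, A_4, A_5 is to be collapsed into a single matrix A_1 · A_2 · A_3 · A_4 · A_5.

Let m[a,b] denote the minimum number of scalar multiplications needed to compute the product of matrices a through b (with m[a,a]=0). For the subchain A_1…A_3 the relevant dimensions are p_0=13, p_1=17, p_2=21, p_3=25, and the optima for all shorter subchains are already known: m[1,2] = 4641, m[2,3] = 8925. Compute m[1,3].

11466

m[1,3] = min over k∈[1,2] of m[1,k]+m[k+1,3]+p_{0}·p_k·p_{3}.
k=1: 0 + 8925 + 13·17·25 = 14450; k=2: 4641 + 0 + 13·21·25 = 11466.
Minimum: 11466 at k=2.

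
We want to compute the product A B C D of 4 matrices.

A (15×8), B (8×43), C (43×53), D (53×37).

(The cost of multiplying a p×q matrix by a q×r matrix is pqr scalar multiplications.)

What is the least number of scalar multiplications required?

38360

Adjacent pairs: AB = 15·8·43 = 5160; BC = 8·43·53 = 18232; CD = 43·53·37 = 84323.
Length 3: A..C: k=1: 0+18232+15·8·53=24592; k=2: 5160+0+15·43·53=39345 → min 24592 | B..D: k=2: 0+84323+8·43·37=97051; k=3: 18232+0+8·53·37=33920 → min 33920.
Length 4: A..D: k=1: 0+33920+15·8·37=38360; k=2: 5160+84323+15·43·37=113348; k=3: 24592+0+15·53·37=54007 → min 38360.
Optimal order: (A ((B C) D)) with cost 38360.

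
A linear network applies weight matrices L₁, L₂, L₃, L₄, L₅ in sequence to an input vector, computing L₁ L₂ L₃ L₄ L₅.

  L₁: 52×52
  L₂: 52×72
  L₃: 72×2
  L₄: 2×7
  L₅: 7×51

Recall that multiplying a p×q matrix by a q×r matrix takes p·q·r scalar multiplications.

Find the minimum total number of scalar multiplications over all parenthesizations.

Adjacent pairs: L₁L₂ = 52·52·72 = 194688; L₂L₃ = 52·72·2 = 7488; L₃L₄ = 72·2·7 = 1008; L₄L₅ = 2·7·51 = 714.
Length 3: L₁..L₃: k=1: 0+7488+52·52·2=12896; k=2: 194688+0+52·72·2=202176 → min 12896 | L₂..L₄: k=2: 0+1008+52·72·7=27216; k=3: 7488+0+52·2·7=8216 → min 8216 | L₃..L₅: k=3: 0+714+72·2·51=8058; k=4: 1008+0+72·7·51=26712 → min 8058.
Length 4: L₁..L₄: k=1: 0+8216+52·52·7=27144; k=2: 194688+1008+52·72·7=221904; k=3: 12896+0+52·2·7=13624 → min 13624 | L₂..L₅: k=2: 0+8058+52·72·51=199002; k=3: 7488+714+52·2·51=13506; k=4: 8216+0+52·7·51=26780 → min 13506.
Length 5: L₁..L₅: k=1: 0+13506+52·52·51=151410; k=2: 194688+8058+52·72·51=393690; k=3: 12896+714+52·2·51=18914; k=4: 13624+0+52·7·51=32188 → min 18914.
Optimal order: ((L₁ (L₂ L₃)) (L₄ L₅)) with cost 18914.

18914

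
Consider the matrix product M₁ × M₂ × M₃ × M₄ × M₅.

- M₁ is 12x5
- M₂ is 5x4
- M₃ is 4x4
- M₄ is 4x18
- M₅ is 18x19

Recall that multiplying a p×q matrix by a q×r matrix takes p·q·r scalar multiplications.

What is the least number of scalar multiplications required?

Adjacent pairs: M₁M₂ = 12·5·4 = 240; M₂M₃ = 5·4·4 = 80; M₃M₄ = 4·4·18 = 288; M₄M₅ = 4·18·19 = 1368.
Length 3: M₁..M₃: k=1: 0+80+12·5·4=320; k=2: 240+0+12·4·4=432 → min 320 | M₂..M₄: k=2: 0+288+5·4·18=648; k=3: 80+0+5·4·18=440 → min 440 | M₃..M₅: k=3: 0+1368+4·4·19=1672; k=4: 288+0+4·18·19=1656 → min 1656.
Length 4: M₁..M₄: k=1: 0+440+12·5·18=1520; k=2: 240+288+12·4·18=1392; k=3: 320+0+12·4·18=1184 → min 1184 | M₂..M₅: k=2: 0+1656+5·4·19=2036; k=3: 80+1368+5·4·19=1828; k=4: 440+0+5·18·19=2150 → min 1828.
Length 5: M₁..M₅: k=1: 0+1828+12·5·19=2968; k=2: 240+1656+12·4·19=2808; k=3: 320+1368+12·4·19=2600; k=4: 1184+0+12·18·19=5288 → min 2600.
Optimal order: ((M₁ × (M₂ × M₃)) × (M₄ × M₅)) with cost 2600.

2600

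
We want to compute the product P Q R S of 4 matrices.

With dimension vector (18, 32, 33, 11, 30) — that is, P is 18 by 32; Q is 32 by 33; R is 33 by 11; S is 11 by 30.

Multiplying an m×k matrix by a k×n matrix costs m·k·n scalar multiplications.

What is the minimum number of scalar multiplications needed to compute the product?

Adjacent pairs: PQ = 18·32·33 = 19008; QR = 32·33·11 = 11616; RS = 33·11·30 = 10890.
Length 3: P..R: k=1: 0+11616+18·32·11=17952; k=2: 19008+0+18·33·11=25542 → min 17952 | Q..S: k=2: 0+10890+32·33·30=42570; k=3: 11616+0+32·11·30=22176 → min 22176.
Length 4: P..S: k=1: 0+22176+18·32·30=39456; k=2: 19008+10890+18·33·30=47718; k=3: 17952+0+18·11·30=23892 → min 23892.
Optimal order: ((P (Q R)) S) with cost 23892.

23892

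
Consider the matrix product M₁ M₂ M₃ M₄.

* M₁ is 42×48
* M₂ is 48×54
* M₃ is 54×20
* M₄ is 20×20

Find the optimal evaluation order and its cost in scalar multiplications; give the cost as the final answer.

Adjacent pairs: M₁M₂ = 42·48·54 = 108864; M₂M₃ = 48·54·20 = 51840; M₃M₄ = 54·20·20 = 21600.
Length 3: M₁..M₃: k=1: 0+51840+42·48·20=92160; k=2: 108864+0+42·54·20=154224 → min 92160 | M₂..M₄: k=2: 0+21600+48·54·20=73440; k=3: 51840+0+48·20·20=71040 → min 71040.
Length 4: M₁..M₄: k=1: 0+71040+42·48·20=111360; k=2: 108864+21600+42·54·20=175824; k=3: 92160+0+42·20·20=108960 → min 108960.
Optimal parenthesization: ((M₁ (M₂ M₃)) M₄) with cost 108960.

108960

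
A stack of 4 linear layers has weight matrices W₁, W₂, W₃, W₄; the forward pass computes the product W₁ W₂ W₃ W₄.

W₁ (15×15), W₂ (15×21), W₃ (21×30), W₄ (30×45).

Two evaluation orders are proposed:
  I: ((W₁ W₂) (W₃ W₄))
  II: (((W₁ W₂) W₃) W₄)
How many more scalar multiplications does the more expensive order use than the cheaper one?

12825

Order I = ((W₁ W₂) (W₃ W₄)): (W₁ W₂): 15×15 by 15×21 → 15×21, cost 15·15·21 = 4725; (W₃ W₄): 21×30 by 30×45 → 21×45, cost 21·30·45 = 28350; ((W₁ W₂) (W₃ W₄)): 15×21 by 21×45 → 15×45, cost 15·21·45 = 14175; cumulative 47250. Total 47250.
Order II = (((W₁ W₂) W₃) W₄): (W₁ W₂): 15×15 by 15×21 → 15×21, cost 15·15·21 = 4725; ((W₁ W₂) W₃): 15×21 by 21×30 → 15×30, cost 15·21·30 = 9450; cumulative 14175; (((W₁ W₂) W₃) W₄): 15×30 by 30×45 → 15×45, cost 15·30·45 = 20250; cumulative 34425. Total 34425.
Difference: |47250 − 34425| = 12825.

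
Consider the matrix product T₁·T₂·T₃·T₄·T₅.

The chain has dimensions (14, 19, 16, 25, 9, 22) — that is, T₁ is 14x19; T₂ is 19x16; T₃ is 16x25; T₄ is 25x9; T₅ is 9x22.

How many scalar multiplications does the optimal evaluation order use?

Adjacent pairs: T₁T₂ = 14·19·16 = 4256; T₂T₃ = 19·16·25 = 7600; T₃T₄ = 16·25·9 = 3600; T₄T₅ = 25·9·22 = 4950.
Length 3: T₁..T₃: k=1: 0+7600+14·19·25=14250; k=2: 4256+0+14·16·25=9856 → min 9856 | T₂..T₄: k=2: 0+3600+19·16·9=6336; k=3: 7600+0+19·25·9=11875 → min 6336 | T₃..T₅: k=3: 0+4950+16·25·22=13750; k=4: 3600+0+16·9·22=6768 → min 6768.
Length 4: T₁..T₄: k=1: 0+6336+14·19·9=8730; k=2: 4256+3600+14·16·9=9872; k=3: 9856+0+14·25·9=13006 → min 8730 | T₂..T₅: k=2: 0+6768+19·16·22=13456; k=3: 7600+4950+19·25·22=23000; k=4: 6336+0+19·9·22=10098 → min 10098.
Length 5: T₁..T₅: k=1: 0+10098+14·19·22=15950; k=2: 4256+6768+14·16·22=15952; k=3: 9856+4950+14·25·22=22506; k=4: 8730+0+14·9·22=11502 → min 11502.
Optimal order: ((T₁·(T₂·(T₃·T₄)))·T₅) with cost 11502.

11502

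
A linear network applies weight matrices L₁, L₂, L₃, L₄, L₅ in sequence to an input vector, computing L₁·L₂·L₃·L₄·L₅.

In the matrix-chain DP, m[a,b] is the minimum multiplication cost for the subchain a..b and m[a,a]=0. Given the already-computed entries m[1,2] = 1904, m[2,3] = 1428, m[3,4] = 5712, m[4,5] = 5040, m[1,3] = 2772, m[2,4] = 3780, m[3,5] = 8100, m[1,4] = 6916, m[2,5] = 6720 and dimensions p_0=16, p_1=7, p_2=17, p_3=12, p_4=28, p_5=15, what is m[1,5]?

m[1,5] = min over k∈[1,4] of m[1,k]+m[k+1,5]+p_{0}·p_k·p_{5}.
k=1: 0 + 6720 + 16·7·15 = 8400; k=2: 1904 + 8100 + 16·17·15 = 14084; k=3: 2772 + 5040 + 16·12·15 = 10692; k=4: 6916 + 0 + 16·28·15 = 13636.
Minimum: 8400 at k=1.

8400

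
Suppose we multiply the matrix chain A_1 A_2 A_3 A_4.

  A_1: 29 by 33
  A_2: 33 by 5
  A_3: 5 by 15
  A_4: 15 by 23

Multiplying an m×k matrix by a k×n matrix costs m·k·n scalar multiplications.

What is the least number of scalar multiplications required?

9845

Adjacent pairs: A_1A_2 = 29·33·5 = 4785; A_2A_3 = 33·5·15 = 2475; A_3A_4 = 5·15·23 = 1725.
Length 3: A_1..A_3: k=1: 0+2475+29·33·15=16830; k=2: 4785+0+29·5·15=6960 → min 6960 | A_2..A_4: k=2: 0+1725+33·5·23=5520; k=3: 2475+0+33·15·23=13860 → min 5520.
Length 4: A_1..A_4: k=1: 0+5520+29·33·23=27531; k=2: 4785+1725+29·5·23=9845; k=3: 6960+0+29·15·23=16965 → min 9845.
Optimal order: ((A_1 A_2) (A_3 A_4)) with cost 9845.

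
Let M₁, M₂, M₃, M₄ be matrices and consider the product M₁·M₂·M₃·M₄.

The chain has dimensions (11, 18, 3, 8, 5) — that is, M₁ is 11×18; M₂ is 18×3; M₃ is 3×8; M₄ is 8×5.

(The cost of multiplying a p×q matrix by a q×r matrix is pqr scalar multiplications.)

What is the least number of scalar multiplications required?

Adjacent pairs: M₁M₂ = 11·18·3 = 594; M₂M₃ = 18·3·8 = 432; M₃M₄ = 3·8·5 = 120.
Length 3: M₁..M₃: k=1: 0+432+11·18·8=2016; k=2: 594+0+11·3·8=858 → min 858 | M₂..M₄: k=2: 0+120+18·3·5=390; k=3: 432+0+18·8·5=1152 → min 390.
Length 4: M₁..M₄: k=1: 0+390+11·18·5=1380; k=2: 594+120+11·3·5=879; k=3: 858+0+11·8·5=1298 → min 879.
Optimal order: ((M₁·M₂)·(M₃·M₄)) with cost 879.

879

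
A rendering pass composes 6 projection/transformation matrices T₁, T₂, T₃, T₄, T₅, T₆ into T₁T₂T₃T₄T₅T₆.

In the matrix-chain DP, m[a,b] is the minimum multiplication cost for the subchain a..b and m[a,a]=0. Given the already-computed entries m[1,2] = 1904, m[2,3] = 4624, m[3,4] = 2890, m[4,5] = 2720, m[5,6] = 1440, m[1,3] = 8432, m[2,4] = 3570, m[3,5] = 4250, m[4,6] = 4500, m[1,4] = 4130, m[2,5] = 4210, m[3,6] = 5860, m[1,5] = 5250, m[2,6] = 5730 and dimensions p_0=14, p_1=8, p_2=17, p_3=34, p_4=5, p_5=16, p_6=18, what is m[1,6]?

m[1,6] = min over k∈[1,5] of m[1,k]+m[k+1,6]+p_{0}·p_k·p_{6}.
k=1: 0 + 5730 + 14·8·18 = 7746; k=2: 1904 + 5860 + 14·17·18 = 12048; k=3: 8432 + 4500 + 14·34·18 = 21500; k=4: 4130 + 1440 + 14·5·18 = 6830; k=5: 5250 + 0 + 14·16·18 = 9282.
Minimum: 6830 at k=4.

6830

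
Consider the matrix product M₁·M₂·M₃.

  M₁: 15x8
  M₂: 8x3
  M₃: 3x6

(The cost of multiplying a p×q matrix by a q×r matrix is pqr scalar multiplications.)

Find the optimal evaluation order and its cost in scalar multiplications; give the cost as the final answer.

630

(M₁·(M₂·M₃)): cost 864.
((M₁·M₂)·M₃): cost 630.
Optimal: ((M₁·M₂)·M₃) with cost 630.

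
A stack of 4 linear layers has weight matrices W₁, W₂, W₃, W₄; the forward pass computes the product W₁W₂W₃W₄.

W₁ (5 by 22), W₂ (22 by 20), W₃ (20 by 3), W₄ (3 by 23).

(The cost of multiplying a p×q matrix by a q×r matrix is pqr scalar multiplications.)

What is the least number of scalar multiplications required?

1995

Adjacent pairs: W₁W₂ = 5·22·20 = 2200; W₂W₃ = 22·20·3 = 1320; W₃W₄ = 20·3·23 = 1380.
Length 3: W₁..W₃: k=1: 0+1320+5·22·3=1650; k=2: 2200+0+5·20·3=2500 → min 1650 | W₂..W₄: k=2: 0+1380+22·20·23=11500; k=3: 1320+0+22·3·23=2838 → min 2838.
Length 4: W₁..W₄: k=1: 0+2838+5·22·23=5368; k=2: 2200+1380+5·20·23=5880; k=3: 1650+0+5·3·23=1995 → min 1995.
Optimal order: ((W₁(W₂W₃))W₄) with cost 1995.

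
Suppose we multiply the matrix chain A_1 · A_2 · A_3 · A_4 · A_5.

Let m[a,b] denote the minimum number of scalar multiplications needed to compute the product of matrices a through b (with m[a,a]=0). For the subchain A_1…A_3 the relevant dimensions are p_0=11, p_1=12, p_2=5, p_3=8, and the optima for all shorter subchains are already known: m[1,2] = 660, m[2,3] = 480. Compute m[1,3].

m[1,3] = min over k∈[1,2] of m[1,k]+m[k+1,3]+p_{0}·p_k·p_{3}.
k=1: 0 + 480 + 11·12·8 = 1536; k=2: 660 + 0 + 11·5·8 = 1100.
Minimum: 1100 at k=2.

1100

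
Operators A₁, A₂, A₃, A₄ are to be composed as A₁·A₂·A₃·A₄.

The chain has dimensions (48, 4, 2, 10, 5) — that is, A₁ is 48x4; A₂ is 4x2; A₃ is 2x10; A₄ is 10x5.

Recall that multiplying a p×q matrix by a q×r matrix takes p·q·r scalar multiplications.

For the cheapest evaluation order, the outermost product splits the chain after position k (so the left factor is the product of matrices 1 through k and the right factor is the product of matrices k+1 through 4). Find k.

2

Adjacent pairs: A₁A₂ = 48·4·2 = 384; A₂A₃ = 4·2·10 = 80; A₃A₄ = 2·10·5 = 100.
Length 3: A₁..A₃: k=1: 0+80+48·4·10=2000; k=2: 384+0+48·2·10=1344 → min 1344 | A₂..A₄: k=2: 0+100+4·2·5=140; k=3: 80+0+4·10·5=280 → min 140.
Top-level splits: k=1: (A₁..A₁)·(A₂..A₄) → 0+140+48·4·5 = 1100; k=2: (A₁..A₂)·(A₃..A₄) → 384+100+48·2·5 = 964; k=3: (A₁..A₃)·(A₄..A₄) → 1344+0+48·10·5 = 3744.
Best split is after A₂, i.e. k = 2.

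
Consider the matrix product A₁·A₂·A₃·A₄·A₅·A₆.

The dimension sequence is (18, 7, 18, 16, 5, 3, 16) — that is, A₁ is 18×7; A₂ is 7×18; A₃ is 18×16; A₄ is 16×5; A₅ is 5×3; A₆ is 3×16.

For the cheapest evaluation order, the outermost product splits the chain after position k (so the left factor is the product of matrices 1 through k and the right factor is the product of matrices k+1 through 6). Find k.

5

Adjacent pairs: A₁A₂ = 18·7·18 = 2268; A₂A₃ = 7·18·16 = 2016; A₃A₄ = 18·16·5 = 1440; A₄A₅ = 16·5·3 = 240; A₅A₆ = 5·3·16 = 240.
Length 3: A₁..A₃: k=1: 0+2016+18·7·16=4032; k=2: 2268+0+18·18·16=7452 → min 4032 | A₂..A₄: k=2: 0+1440+7·18·5=2070; k=3: 2016+0+7·16·5=2576 → min 2070 | A₃..A₅: k=3: 0+240+18·16·3=1104; k=4: 1440+0+18·5·3=1710 → min 1104 | A₄..A₆: k=4: 0+240+16·5·16=1520; k=5: 240+0+16·3·16=1008 → min 1008.
Length 4: A₁..A₄: k=1: 0+2070+18·7·5=2700; k=2: 2268+1440+18·18·5=5328; k=3: 4032+0+18·16·5=5472 → min 2700 | A₂..A₅: k=2: 0+1104+7·18·3=1482; k=3: 2016+240+7·16·3=2592; k=4: 2070+0+7·5·3=2175 → min 1482 | A₃..A₆: k=3: 0+1008+18·16·16=5616; k=4: 1440+240+18·5·16=3120; k=5: 1104+0+18·3·16=1968 → min 1968.
Length 5: A₁..A₅: k=1: 0+1482+18·7·3=1860; k=2: 2268+1104+18·18·3=4344; k=3: 4032+240+18·16·3=5136; k=4: 2700+0+18·5·3=2970 → min 1860 | A₂..A₆: k=2: 0+1968+7·18·16=3984; k=3: 2016+1008+7·16·16=4816; k=4: 2070+240+7·5·16=2870; k=5: 1482+0+7·3·16=1818 → min 1818.
Top-level splits: k=1: (A₁..A₁)·(A₂..A₆) → 0+1818+18·7·16 = 3834; k=2: (A₁..A₂)·(A₃..A₆) → 2268+1968+18·18·16 = 9420; k=3: (A₁..A₃)·(A₄..A₆) → 4032+1008+18·16·16 = 9648; k=4: (A₁..A₄)·(A₅..A₆) → 2700+240+18·5·16 = 4380; k=5: (A₁..A₅)·(A₆..A₆) → 1860+0+18·3·16 = 2724.
Best split is after A₅, i.e. k = 5.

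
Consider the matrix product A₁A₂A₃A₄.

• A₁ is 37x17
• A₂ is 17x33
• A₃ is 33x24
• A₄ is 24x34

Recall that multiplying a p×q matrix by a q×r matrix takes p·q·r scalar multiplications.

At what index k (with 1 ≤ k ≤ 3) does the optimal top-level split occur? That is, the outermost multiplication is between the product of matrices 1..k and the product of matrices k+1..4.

Adjacent pairs: A₁A₂ = 37·17·33 = 20757; A₂A₃ = 17·33·24 = 13464; A₃A₄ = 33·24·34 = 26928.
Length 3: A₁..A₃: k=1: 0+13464+37·17·24=28560; k=2: 20757+0+37·33·24=50061 → min 28560 | A₂..A₄: k=2: 0+26928+17·33·34=46002; k=3: 13464+0+17·24·34=27336 → min 27336.
Top-level splits: k=1: (A₁..A₁)·(A₂..A₄) → 0+27336+37·17·34 = 48722; k=2: (A₁..A₂)·(A₃..A₄) → 20757+26928+37·33·34 = 89199; k=3: (A₁..A₃)·(A₄..A₄) → 28560+0+37·24·34 = 58752.
Best split is after A₁, i.e. k = 1.

1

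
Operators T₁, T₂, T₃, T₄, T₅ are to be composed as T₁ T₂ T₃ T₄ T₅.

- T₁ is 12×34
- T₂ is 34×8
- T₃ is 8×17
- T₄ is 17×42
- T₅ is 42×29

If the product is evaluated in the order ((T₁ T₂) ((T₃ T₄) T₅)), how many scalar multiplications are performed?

21504

(T₁ T₂): 12×34 by 34×8 → 12×8, cost 12·34·8 = 3264
(T₃ T₄): 8×17 by 17×42 → 8×42, cost 8·17·42 = 5712
((T₃ T₄) T₅): 8×42 by 42×29 → 8×29, cost 8·42·29 = 9744; cumulative 15456
((T₁ T₂) ((T₃ T₄) T₅)): 12×8 by 8×29 → 12×29, cost 12·8·29 = 2784; cumulative 21504
Total: 21504 scalar multiplications.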